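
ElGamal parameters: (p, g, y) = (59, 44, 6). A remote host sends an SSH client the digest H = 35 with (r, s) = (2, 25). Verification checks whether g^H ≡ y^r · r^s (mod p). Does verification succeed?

Left side g^H mod p:
Squares mod 59: 44^1≡44, 44^2≡48, 44^4≡3, 44^8≡9, 44^16≡22, 44^32≡12
35 = 32 + 2 + 1, so 44^35 ≡ 12·48·44 ≡ 33 (mod 59)
Right side y^r · r^s mod p:
Squares mod 59: 6^1≡6, 6^2≡36
6^2 ≡ 36 (mod 59)
Squares mod 59: 2^1≡2, 2^2≡4, 2^4≡16, 2^8≡20, 2^16≡46
25 = 16 + 8 + 1, so 2^25 ≡ 46·20·2 ≡ 11 (mod 59)
36·11 = 396 ≡ 42 (mod 59)
33 ≠ 42, so verification fails.

fails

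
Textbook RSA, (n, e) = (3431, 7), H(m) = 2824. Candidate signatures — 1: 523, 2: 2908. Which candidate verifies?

1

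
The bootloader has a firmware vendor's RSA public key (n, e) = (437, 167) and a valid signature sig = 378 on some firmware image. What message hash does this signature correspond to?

291

sig^167 mod 437 = 291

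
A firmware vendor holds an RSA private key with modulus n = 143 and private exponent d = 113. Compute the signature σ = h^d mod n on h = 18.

57

Squares mod 143: h^1≡18, h^2≡38, h^4≡14, h^8≡53, h^16≡92, h^32≡27, h^64≡14
113 = 64 + 32 + 16 + 1, so h^113 ≡ 14·27·92·18 ≡ 57 (mod 143)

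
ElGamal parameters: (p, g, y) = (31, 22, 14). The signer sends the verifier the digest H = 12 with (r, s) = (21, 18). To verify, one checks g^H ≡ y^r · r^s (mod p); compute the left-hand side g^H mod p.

2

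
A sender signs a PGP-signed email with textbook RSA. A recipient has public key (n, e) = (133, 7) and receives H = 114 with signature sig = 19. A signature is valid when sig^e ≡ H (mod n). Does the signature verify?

Squares mod 133: sig^1≡19, sig^2≡95, sig^4≡114
7 = 4 + 2 + 1, so sig^7 ≡ 114·95·19 ≡ 19 (mod 133)
The recovered value 19 does not match the digest 114.

does not verify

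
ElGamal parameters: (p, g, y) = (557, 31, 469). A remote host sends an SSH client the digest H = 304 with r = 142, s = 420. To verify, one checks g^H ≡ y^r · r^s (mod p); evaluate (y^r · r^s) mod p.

74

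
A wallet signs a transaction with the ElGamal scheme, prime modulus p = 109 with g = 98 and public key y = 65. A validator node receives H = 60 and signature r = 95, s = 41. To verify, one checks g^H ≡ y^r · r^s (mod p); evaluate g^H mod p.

16

Squares mod 109: 98^1≡98, 98^2≡12, 98^4≡35, 98^8≡26, 98^16≡22, 98^32≡48
60 = 32 + 16 + 8 + 4, so 98^60 ≡ 48·22·26·35 ≡ 16 (mod 109)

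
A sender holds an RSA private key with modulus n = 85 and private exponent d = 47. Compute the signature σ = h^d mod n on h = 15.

25

h^47 mod 85 = 25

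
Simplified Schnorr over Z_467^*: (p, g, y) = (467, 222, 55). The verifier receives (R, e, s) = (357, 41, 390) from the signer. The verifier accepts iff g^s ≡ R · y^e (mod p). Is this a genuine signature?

g^s mod p:
222^2 = 49284 ≡ 249
222^4 ≡ 249^2 = 62001 ≡ 357
222^8 ≡ 357^2 = 127449 ≡ 425
222^16 ≡ 425^2 = 180625 ≡ 363
222^32 ≡ 363^2 = 131769 ≡ 75
222^64 ≡ 75^2 = 5625 ≡ 21
222^128 ≡ 21^2 = 441
222^256 ≡ 441^2 = 194481 ≡ 209
390 = 256 + 128 + 4 + 2, so 222^390 ≡ 209·441·357·249 ≡ 157 (mod 467)
R · y^e mod p:
55^2 = 3025 ≡ 223
55^4 ≡ 223^2 = 49729 ≡ 227
55^8 ≡ 227^2 = 51529 ≡ 159
55^16 ≡ 159^2 = 25281 ≡ 63
55^32 ≡ 63^2 = 3969 ≡ 233
41 = 32 + 8 + 1, so 55^41 ≡ 233·159·55 ≡ 64 (mod 467)
357·64 = 22848 ≡ 432 (mod 467)
157 ≠ 432; the check fails.

forged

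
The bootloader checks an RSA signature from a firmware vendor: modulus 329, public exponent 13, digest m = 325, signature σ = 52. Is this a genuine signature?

σ^13 mod 329 = 325
325 = m, so the signature checks out.

genuine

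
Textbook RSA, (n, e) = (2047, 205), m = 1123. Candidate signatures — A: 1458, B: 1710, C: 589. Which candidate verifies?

Candidate A: Squares mod 2047: 1458^1≡1458, 1458^2≡978, 1458^4≡535, 1458^8≡1692, 1458^16≡1158, 1458^32≡179, 1458^64≡1336, 1458^128≡1959; 205 = 128 + 64 + 8 + 4 + 1, so 1458^205 ≡ 1959·1336·1692·535·1458 ≡ 924 (mod 2047)
Candidate B: Squares mod 2047: 1710^1≡1710, 1710^2≡984, 1710^4≡25, 1710^8≡625, 1710^16≡1695, 1710^32≡1084, 1710^64≡78, 1710^128≡1990; 205 = 128 + 64 + 8 + 4 + 1, so 1710^205 ≡ 1990·78·625·25·1710 ≡ 863 (mod 2047)
Candidate C: Squares mod 2047: 589^1≡589, 589^2≡978, 589^4≡535, 589^8≡1692, 589^16≡1158, 589^32≡179, 589^64≡1336, 589^128≡1959; 205 = 128 + 64 + 8 + 4 + 1, so 589^205 ≡ 1959·1336·1692·535·589 ≡ 1123 (mod 2047)
  → matches m = 1123

C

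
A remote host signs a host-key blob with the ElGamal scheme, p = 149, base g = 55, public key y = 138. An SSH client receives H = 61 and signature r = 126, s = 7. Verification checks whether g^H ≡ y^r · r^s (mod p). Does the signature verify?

verifies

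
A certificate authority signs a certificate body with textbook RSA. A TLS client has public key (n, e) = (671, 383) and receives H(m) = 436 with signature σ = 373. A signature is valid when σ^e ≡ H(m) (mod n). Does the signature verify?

σ^2 ≡ 373^2 = 139129 ≡ 232
σ^4 ≡ 232^2 = 53824 ≡ 144
σ^8 ≡ 144^2 = 20736 ≡ 606
σ^16 ≡ 606^2 = 367236 ≡ 199
σ^32 ≡ 199^2 = 39601 ≡ 12
σ^64 ≡ 12^2 = 144
σ^128 ≡ 144^2 = 20736 ≡ 606
σ^256 ≡ 606^2 = 367236 ≡ 199
383 = 256 + 64 + 32 + 16 + 8 + 4 + 2 + 1, so σ^383 ≡ 199·144·12·199·606·144·232·373 ≡ 505 (mod 671)
σ^383 mod 671 = 505, but H(m) = 436.

does not verify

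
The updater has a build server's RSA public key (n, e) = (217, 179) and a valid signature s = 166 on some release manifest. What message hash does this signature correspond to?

17

s^179 mod 217 = 17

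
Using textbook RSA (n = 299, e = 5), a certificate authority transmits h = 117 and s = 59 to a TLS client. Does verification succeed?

fails

s^2 ≡ 59^2 = 3481 ≡ 192
s^4 ≡ 192^2 = 36864 ≡ 87
5 = 4 + 1, so s^5 ≡ 87·59 ≡ 50 (mod 299)
s^5 mod 299 = 50, but h = 117.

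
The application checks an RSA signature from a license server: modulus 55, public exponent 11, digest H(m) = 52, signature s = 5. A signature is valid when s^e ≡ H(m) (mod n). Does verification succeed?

s^2 ≡ 5^2 = 25
s^4 ≡ 25^2 = 625 ≡ 20
s^8 ≡ 20^2 = 400 ≡ 15
11 = 8 + 2 + 1, so s^11 ≡ 15·25·5 ≡ 5 (mod 55)
s^11 mod 55 = 5, but H(m) = 52.

fails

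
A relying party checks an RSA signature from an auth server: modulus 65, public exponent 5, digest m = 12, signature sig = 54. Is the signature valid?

sig^2 ≡ 54^2 = 2916 ≡ 56
sig^4 ≡ 56^2 = 3136 ≡ 16
5 = 4 + 1, so sig^5 ≡ 16·54 ≡ 19 (mod 65)
The recovered value 19 does not match the digest 12.

invalid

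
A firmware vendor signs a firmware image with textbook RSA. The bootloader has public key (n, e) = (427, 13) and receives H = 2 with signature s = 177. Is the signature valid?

valid

Squares mod 427: s^1≡177, s^2≡158, s^4≡198, s^8≡347
13 = 8 + 4 + 1, so s^13 ≡ 347·198·177 ≡ 2 (mod 427)
2 = H, so the signature checks out.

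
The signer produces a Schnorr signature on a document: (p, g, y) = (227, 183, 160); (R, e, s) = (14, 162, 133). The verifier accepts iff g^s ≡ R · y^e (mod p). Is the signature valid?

g^s mod p:
183^2 = 33489 ≡ 120
183^4 ≡ 120^2 = 14400 ≡ 99
183^8 ≡ 99^2 = 9801 ≡ 40
183^16 ≡ 40^2 = 1600 ≡ 11
183^32 ≡ 11^2 = 121
183^64 ≡ 121^2 = 14641 ≡ 113
183^128 ≡ 113^2 = 12769 ≡ 57
133 = 128 + 4 + 1, so 183^133 ≡ 57·99·183 ≡ 46 (mod 227)
R · y^e mod p:
160^2 = 25600 ≡ 176
160^4 ≡ 176^2 = 30976 ≡ 104
160^8 ≡ 104^2 = 10816 ≡ 147
160^16 ≡ 147^2 = 21609 ≡ 44
160^32 ≡ 44^2 = 1936 ≡ 120
160^64 ≡ 120^2 = 14400 ≡ 99
160^128 ≡ 99^2 = 9801 ≡ 40
162 = 128 + 32 + 2, so 160^162 ≡ 40·120·176 ≡ 133 (mod 227)
14·133 = 1862 ≡ 46 (mod 227)
46 ≡ 46 (mod 227); signature holds.

valid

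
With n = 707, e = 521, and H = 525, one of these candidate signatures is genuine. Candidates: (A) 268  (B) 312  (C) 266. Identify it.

Candidate A: Squares mod 707: 268^1≡268, 268^2≡417, 268^4≡674, 268^8≡382, 268^16≡282, 268^32≡340, 268^64≡359, 268^128≡207, 268^256≡429, 268^512≡221; 521 = 512 + 8 + 1, so 268^521 ≡ 221·382·268 ≡ 389 (mod 707)
Candidate B: Squares mod 707: 312^1≡312, 312^2≡485, 312^4≡501, 312^8≡16, 312^16≡256, 312^32≡492, 312^64≡270, 312^128≡79, 312^256≡585, 312^512≡37; 521 = 512 + 8 + 1, so 312^521 ≡ 37·16·312 ≡ 177 (mod 707)
Candidate C: Squares mod 707: 266^1≡266, 266^2≡56, 266^4≡308, 266^8≡126, 266^16≡322, 266^32≡462, 266^64≡637, 266^128≡658, 266^256≡280, 266^512≡630; 521 = 512 + 8 + 1, so 266^521 ≡ 630·126·266 ≡ 525 (mod 707)
  → matches H = 525

C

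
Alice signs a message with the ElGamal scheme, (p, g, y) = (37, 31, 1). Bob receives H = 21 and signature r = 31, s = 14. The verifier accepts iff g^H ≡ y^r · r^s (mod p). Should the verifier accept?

Left side g^H mod p:
31^2 = 961 ≡ 36
31^4 ≡ 36^2 = 1296 ≡ 1
31^8 ≡ 1^2 = 1
31^16 ≡ 1^2 = 1
21 = 16 + 4 + 1, so 31^21 ≡ 1·1·31 ≡ 31 (mod 37)
Right side y^r · r^s mod p:
1^2 = 1
1^4 ≡ 1^2 = 1
1^8 ≡ 1^2 = 1
1^16 ≡ 1^2 = 1
31 = 16 + 8 + 4 + 2 + 1, so 1^31 ≡ 1·1·1·1·1 ≡ 1 (mod 37)
31^2 = 961 ≡ 36
31^4 ≡ 36^2 = 1296 ≡ 1
31^8 ≡ 1^2 = 1
14 = 8 + 4 + 2, so 31^14 ≡ 1·1·36 ≡ 36 (mod 37)
1·36 = 36 ≡ 36 (mod 37)
31 ≠ 36, so verification fails.

reject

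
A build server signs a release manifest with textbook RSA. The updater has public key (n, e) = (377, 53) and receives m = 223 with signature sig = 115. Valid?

no

sig^2 ≡ 115^2 = 13225 ≡ 30
sig^4 ≡ 30^2 = 900 ≡ 146
sig^8 ≡ 146^2 = 21316 ≡ 204
sig^16 ≡ 204^2 = 41616 ≡ 146
sig^32 ≡ 146^2 = 21316 ≡ 204
53 = 32 + 16 + 4 + 1, so sig^53 ≡ 204·146·146·115 ≡ 202 (mod 377)
sig^53 mod 377 = 202, but m = 223.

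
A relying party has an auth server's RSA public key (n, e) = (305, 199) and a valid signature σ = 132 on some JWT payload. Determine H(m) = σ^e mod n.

Squares mod 305: σ^1≡132, σ^2≡39, σ^4≡301, σ^8≡16, σ^16≡256, σ^32≡266, σ^64≡301, σ^128≡16
199 = 128 + 64 + 4 + 2 + 1, so σ^199 ≡ 16·301·301·39·132 ≡ 288 (mod 305)

288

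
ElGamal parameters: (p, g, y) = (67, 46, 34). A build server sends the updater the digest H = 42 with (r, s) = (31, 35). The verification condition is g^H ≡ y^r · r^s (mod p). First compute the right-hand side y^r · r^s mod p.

Squares mod 67: 34^1≡34, 34^2≡17, 34^4≡21, 34^8≡39, 34^16≡47
31 = 16 + 8 + 4 + 2 + 1, so 34^31 ≡ 47·39·21·17·34 ≡ 63 (mod 67)
Squares mod 67: 31^1≡31, 31^2≡23, 31^4≡60, 31^8≡49, 31^16≡56, 31^32≡54
35 = 32 + 2 + 1, so 31^35 ≡ 54·23·31 ≡ 44 (mod 67)
y^r · r^s ≡ 63·44 = 2772 ≡ 25 (mod 67)

25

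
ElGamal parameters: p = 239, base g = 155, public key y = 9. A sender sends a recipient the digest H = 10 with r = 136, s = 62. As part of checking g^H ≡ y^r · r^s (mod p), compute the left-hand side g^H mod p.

155^10 mod 239 = 96

96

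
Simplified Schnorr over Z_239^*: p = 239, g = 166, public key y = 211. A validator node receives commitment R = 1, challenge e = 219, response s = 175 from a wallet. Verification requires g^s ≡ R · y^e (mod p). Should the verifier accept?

g^s mod p:
166^2 = 27556 ≡ 71
166^4 ≡ 71^2 = 5041 ≡ 22
166^8 ≡ 22^2 = 484 ≡ 6
166^16 ≡ 6^2 = 36
166^32 ≡ 36^2 = 1296 ≡ 101
166^64 ≡ 101^2 = 10201 ≡ 163
166^128 ≡ 163^2 = 26569 ≡ 40
175 = 128 + 32 + 8 + 4 + 2 + 1, so 166^175 ≡ 40·101·6·22·71·166 ≡ 67 (mod 239)
R · y^e mod p:
211^2 = 44521 ≡ 67
211^4 ≡ 67^2 = 4489 ≡ 187
211^8 ≡ 187^2 = 34969 ≡ 75
211^16 ≡ 75^2 = 5625 ≡ 128
211^32 ≡ 128^2 = 16384 ≡ 132
211^64 ≡ 132^2 = 17424 ≡ 216
211^128 ≡ 216^2 = 46656 ≡ 51
219 = 128 + 64 + 16 + 8 + 2 + 1, so 211^219 ≡ 51·216·128·75·67·211 ≡ 132 (mod 239)
1·132 = 132 ≡ 132 (mod 239)
67 ≠ 132; the check fails.

reject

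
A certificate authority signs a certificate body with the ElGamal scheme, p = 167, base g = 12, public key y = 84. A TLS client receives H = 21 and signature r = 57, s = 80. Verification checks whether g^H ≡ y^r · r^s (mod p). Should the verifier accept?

Left side g^H mod p:
12^2 = 144
12^4 ≡ 144^2 = 20736 ≡ 28
12^8 ≡ 28^2 = 784 ≡ 116
12^16 ≡ 116^2 = 13456 ≡ 96
21 = 16 + 4 + 1, so 12^21 ≡ 96·28·12 ≡ 25 (mod 167)
Right side y^r · r^s mod p:
84^2 = 7056 ≡ 42
84^4 ≡ 42^2 = 1764 ≡ 94
84^8 ≡ 94^2 = 8836 ≡ 152
84^16 ≡ 152^2 = 23104 ≡ 58
84^32 ≡ 58^2 = 3364 ≡ 24
57 = 32 + 16 + 8 + 1, so 84^57 ≡ 24·58·152·84 ≡ 81 (mod 167)
57^2 = 3249 ≡ 76
57^4 ≡ 76^2 = 5776 ≡ 98
57^8 ≡ 98^2 = 9604 ≡ 85
57^16 ≡ 85^2 = 7225 ≡ 44
57^32 ≡ 44^2 = 1936 ≡ 99
57^64 ≡ 99^2 = 9801 ≡ 115
80 = 64 + 16, so 57^80 ≡ 115·44 ≡ 50 (mod 167)
81·50 = 4050 ≡ 42 (mod 167)
25 ≠ 42, so verification fails.

reject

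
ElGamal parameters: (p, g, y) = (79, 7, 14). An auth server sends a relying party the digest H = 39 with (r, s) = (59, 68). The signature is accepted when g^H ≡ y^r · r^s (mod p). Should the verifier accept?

reject

Left side g^H mod p:
Squares mod 79: 7^1≡7, 7^2≡49, 7^4≡31, 7^8≡13, 7^16≡11, 7^32≡42
39 = 32 + 4 + 2 + 1, so 7^39 ≡ 42·31·49·7 ≡ 78 (mod 79)
Right side y^r · r^s mod p:
Squares mod 79: 14^1≡14, 14^2≡38, 14^4≡22, 14^8≡10, 14^16≡21, 14^32≡46
59 = 32 + 16 + 8 + 2 + 1, so 14^59 ≡ 46·21·10·38·14 ≡ 12 (mod 79)
Squares mod 79: 59^1≡59, 59^2≡5, 59^4≡25, 59^8≡72, 59^16≡49, 59^32≡31, 59^64≡13
68 = 64 + 4, so 59^68 ≡ 13·25 ≡ 9 (mod 79)
12·9 = 108 ≡ 29 (mod 79)
78 ≠ 29, so verification fails.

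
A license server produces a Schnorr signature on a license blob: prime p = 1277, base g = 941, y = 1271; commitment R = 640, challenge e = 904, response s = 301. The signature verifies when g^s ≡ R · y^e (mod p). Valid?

g^s mod p:
Squares mod 1277: 941^1≡941, 941^2≡520, 941^4≡953, 941^8≡262, 941^16≡963, 941^32≡267, 941^64≡1054, 941^128≡1203, 941^256≡368
301 = 256 + 32 + 8 + 4 + 1, so 941^301 ≡ 368·267·262·953·941 ≡ 312 (mod 1277)
R · y^e mod p:
Squares mod 1277: 1271^1≡1271, 1271^2≡36, 1271^4≡19, 1271^8≡361, 1271^16≡67, 1271^32≡658, 1271^64≡61, 1271^128≡1167, 1271^256≡607, 1271^512≡673
904 = 512 + 256 + 128 + 8, so 1271^904 ≡ 673·607·1167·361 ≡ 543 (mod 1277)
640·543 = 347520 ≡ 176 (mod 1277)
312 ≠ 176; the check fails.

no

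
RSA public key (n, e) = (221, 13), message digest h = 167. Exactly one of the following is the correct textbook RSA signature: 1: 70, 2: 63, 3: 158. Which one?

2

Candidate 1: 70^13 mod 221 = 83
Candidate 2: 63^13 mod 221 = 167
  → matches h = 167
Candidate 3: 158^13 mod 221 = 54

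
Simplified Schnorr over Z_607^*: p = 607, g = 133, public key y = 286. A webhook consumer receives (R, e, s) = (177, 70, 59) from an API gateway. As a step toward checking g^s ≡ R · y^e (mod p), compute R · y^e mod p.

146

Squares mod 607: 286^1≡286, 286^2≡458, 286^4≡349, 286^8≡401, 286^16≡553, 286^32≡488, 286^64≡200
70 = 64 + 4 + 2, so 286^70 ≡ 200·349·458 ≡ 138 (mod 607)
R · y^e ≡ 177·138 = 24426 ≡ 146 (mod 607)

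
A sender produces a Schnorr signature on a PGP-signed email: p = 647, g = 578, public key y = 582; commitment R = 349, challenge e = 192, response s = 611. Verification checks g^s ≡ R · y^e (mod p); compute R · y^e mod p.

582^192 mod 647 = 121
R · y^e ≡ 349·121 = 42229 ≡ 174 (mod 647)

174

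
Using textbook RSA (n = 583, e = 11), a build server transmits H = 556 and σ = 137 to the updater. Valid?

σ^2 ≡ 137^2 = 18769 ≡ 113
σ^4 ≡ 113^2 = 12769 ≡ 526
σ^8 ≡ 526^2 = 276676 ≡ 334
11 = 8 + 2 + 1, so σ^11 ≡ 334·113·137 ≡ 27 (mod 583)
σ^11 mod 583 = 27, but H = 556.

no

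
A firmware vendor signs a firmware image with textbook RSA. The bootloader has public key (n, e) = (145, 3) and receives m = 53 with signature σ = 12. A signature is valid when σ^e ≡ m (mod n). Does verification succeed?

σ^2 ≡ 12^2 = 144
3 = 2 + 1, so σ^3 ≡ 144·12 ≡ 133 (mod 145)
The recovered value 133 does not match the digest 53.

fails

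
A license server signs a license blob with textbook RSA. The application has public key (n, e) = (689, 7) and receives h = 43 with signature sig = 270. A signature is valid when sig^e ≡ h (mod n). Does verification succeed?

sig^2 ≡ 270^2 = 72900 ≡ 555
sig^4 ≡ 555^2 = 308025 ≡ 42
7 = 4 + 2 + 1, so sig^7 ≡ 42·555·270 ≡ 374 (mod 689)
The recovered value 374 does not match the digest 43.

fails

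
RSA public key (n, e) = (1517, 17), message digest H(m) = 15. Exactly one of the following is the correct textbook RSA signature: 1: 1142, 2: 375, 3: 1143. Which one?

1

Candidate 1: Squares mod 1517: 1142^1≡1142, 1142^2≡1061, 1142^4≡107, 1142^8≡830, 1142^16≡182; 17 = 16 + 1, so 1142^17 ≡ 182·1142 ≡ 15 (mod 1517)
  → matches H(m) = 15
Candidate 2: Squares mod 1517: 375^1≡375, 375^2≡1061, 375^4≡107, 375^8≡830, 375^16≡182; 17 = 16 + 1, so 375^17 ≡ 182·375 ≡ 1502 (mod 1517)
Candidate 3: Squares mod 1517: 1143^1≡1143, 1143^2≡312, 1143^4≡256, 1143^8≡305, 1143^16≡488; 17 = 16 + 1, so 1143^17 ≡ 488·1143 ≡ 1045 (mod 1517)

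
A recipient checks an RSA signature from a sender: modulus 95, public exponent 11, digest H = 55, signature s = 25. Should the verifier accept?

accept

s^11 mod 95 = 55
55 = H, so the signature checks out.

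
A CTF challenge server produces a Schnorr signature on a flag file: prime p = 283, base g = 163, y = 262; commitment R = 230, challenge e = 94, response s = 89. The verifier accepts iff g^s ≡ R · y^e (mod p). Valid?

no

g^s mod p:
163^2 = 26569 ≡ 250
163^4 ≡ 250^2 = 62500 ≡ 240
163^8 ≡ 240^2 = 57600 ≡ 151
163^16 ≡ 151^2 = 22801 ≡ 161
163^32 ≡ 161^2 = 25921 ≡ 168
163^64 ≡ 168^2 = 28224 ≡ 207
89 = 64 + 16 + 8 + 1, so 163^89 ≡ 207·161·151·163 ≡ 253 (mod 283)
R · y^e mod p:
262^2 = 68644 ≡ 158
262^4 ≡ 158^2 = 24964 ≡ 60
262^8 ≡ 60^2 = 3600 ≡ 204
262^16 ≡ 204^2 = 41616 ≡ 15
262^32 ≡ 15^2 = 225
262^64 ≡ 225^2 = 50625 ≡ 251
94 = 64 + 16 + 8 + 4 + 2, so 262^94 ≡ 251·15·204·60·158 ≡ 1 (mod 283)
230·1 = 230 ≡ 230 (mod 283)
253 ≠ 230; the check fails.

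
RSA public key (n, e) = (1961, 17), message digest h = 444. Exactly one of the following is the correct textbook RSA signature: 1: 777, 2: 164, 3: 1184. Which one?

1

Candidate 1: 777^17 mod 1961 = 444
  → matches h = 444
Candidate 2: 164^17 mod 1961 = 118
Candidate 3: 1184^17 mod 1961 = 1517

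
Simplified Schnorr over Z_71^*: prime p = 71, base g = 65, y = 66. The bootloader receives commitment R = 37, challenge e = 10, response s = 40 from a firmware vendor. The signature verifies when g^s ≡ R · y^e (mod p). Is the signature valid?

valid

g^s mod p:
Squares mod 71: 65^1≡65, 65^2≡36, 65^4≡18, 65^8≡40, 65^16≡38, 65^32≡24
40 = 32 + 8, so 65^40 ≡ 24·40 ≡ 37 (mod 71)
R · y^e mod p:
Squares mod 71: 66^1≡66, 66^2≡25, 66^4≡57, 66^8≡54
10 = 8 + 2, so 66^10 ≡ 54·25 ≡ 1 (mod 71)
37·1 = 37 ≡ 37 (mod 71)
37 ≡ 37 (mod 71); signature holds.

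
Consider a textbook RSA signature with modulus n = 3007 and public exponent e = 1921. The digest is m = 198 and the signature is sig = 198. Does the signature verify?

sig^2 ≡ 198^2 = 39204 ≡ 113
sig^4 ≡ 113^2 = 12769 ≡ 741
sig^8 ≡ 741^2 = 549081 ≡ 1807
sig^16 ≡ 1807^2 = 3265249 ≡ 2654
sig^32 ≡ 2654^2 = 7043716 ≡ 1322
sig^64 ≡ 1322^2 = 1747684 ≡ 617
sig^128 ≡ 617^2 = 380689 ≡ 1807
sig^256 ≡ 1807^2 = 3265249 ≡ 2654
sig^512 ≡ 2654^2 = 7043716 ≡ 1322
sig^1024 ≡ 1322^2 = 1747684 ≡ 617
1921 = 1024 + 512 + 256 + 128 + 1, so sig^1921 ≡ 617·1322·2654·1807·198 ≡ 198 (mod 3007)
sig^1921 mod 3007 = 198 matches m.

verifies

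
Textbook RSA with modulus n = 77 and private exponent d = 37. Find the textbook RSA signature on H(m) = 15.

71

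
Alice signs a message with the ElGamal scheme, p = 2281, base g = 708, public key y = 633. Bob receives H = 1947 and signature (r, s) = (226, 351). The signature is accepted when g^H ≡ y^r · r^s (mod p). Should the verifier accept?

accept

Left side g^H mod p:
708^2 = 501264 ≡ 1725
708^4 ≡ 1725^2 = 2975625 ≡ 1201
708^8 ≡ 1201^2 = 1442401 ≡ 809
708^16 ≡ 809^2 = 654481 ≡ 2115
708^32 ≡ 2115^2 = 4473225 ≡ 184
708^64 ≡ 184^2 = 33856 ≡ 1922
708^128 ≡ 1922^2 = 3694084 ≡ 1145
708^256 ≡ 1145^2 = 1311025 ≡ 1731
708^512 ≡ 1731^2 = 2996361 ≡ 1408
708^1024 ≡ 1408^2 = 1982464 ≡ 275
1947 = 1024 + 512 + 256 + 128 + 16 + 8 + 2 + 1, so 708^1947 ≡ 275·1408·1731·1145·2115·809·1725·708 ≡ 1716 (mod 2281)
Right side y^r · r^s mod p:
633^2 = 400689 ≡ 1514
633^4 ≡ 1514^2 = 2292196 ≡ 2072
633^8 ≡ 2072^2 = 4293184 ≡ 342
633^16 ≡ 342^2 = 116964 ≡ 633
633^32 ≡ 633^2 = 400689 ≡ 1514
633^64 ≡ 1514^2 = 2292196 ≡ 2072
633^128 ≡ 2072^2 = 4293184 ≡ 342
226 = 128 + 64 + 32 + 2, so 633^226 ≡ 342·2072·1514·1514 ≡ 633 (mod 2281)
226^2 = 51076 ≡ 894
226^4 ≡ 894^2 = 799236 ≡ 886
226^8 ≡ 886^2 = 784996 ≡ 332
226^16 ≡ 332^2 = 110224 ≡ 736
226^32 ≡ 736^2 = 541696 ≡ 1099
226^64 ≡ 1099^2 = 1207801 ≡ 1152
226^128 ≡ 1152^2 = 1327104 ≡ 1843
226^256 ≡ 1843^2 = 3396649 ≡ 240
351 = 256 + 64 + 16 + 8 + 4 + 2 + 1, so 226^351 ≡ 240·1152·736·332·886·894·226 ≡ 1754 (mod 2281)
633·1754 = 1110282 ≡ 1716 (mod 2281)
1716 ≡ 1716 (mod 2281), so the signature is genuine.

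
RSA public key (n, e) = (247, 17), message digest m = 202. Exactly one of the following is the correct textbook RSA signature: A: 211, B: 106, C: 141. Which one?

C

Candidate A: 211^17 mod 247 = 48
Candidate B: 106^17 mod 247 = 45
Candidate C: 141^17 mod 247 = 202
  → matches m = 202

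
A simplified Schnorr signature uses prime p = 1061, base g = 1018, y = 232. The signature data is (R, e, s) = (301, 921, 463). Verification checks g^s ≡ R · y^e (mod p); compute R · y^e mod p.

817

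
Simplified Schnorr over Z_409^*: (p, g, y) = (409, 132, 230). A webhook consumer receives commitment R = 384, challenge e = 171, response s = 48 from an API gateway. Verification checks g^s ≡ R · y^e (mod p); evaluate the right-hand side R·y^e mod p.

69

230^2 = 52900 ≡ 139
230^4 ≡ 139^2 = 19321 ≡ 98
230^8 ≡ 98^2 = 9604 ≡ 197
230^16 ≡ 197^2 = 38809 ≡ 363
230^32 ≡ 363^2 = 131769 ≡ 71
230^64 ≡ 71^2 = 5041 ≡ 133
230^128 ≡ 133^2 = 17689 ≡ 102
171 = 128 + 32 + 8 + 2 + 1, so 230^171 ≡ 102·71·197·139·230 ≡ 259 (mod 409)
R · y^e ≡ 384·259 = 99456 ≡ 69 (mod 409)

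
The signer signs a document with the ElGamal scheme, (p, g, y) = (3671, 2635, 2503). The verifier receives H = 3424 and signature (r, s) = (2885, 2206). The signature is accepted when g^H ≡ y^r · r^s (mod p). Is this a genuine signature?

Left side g^H mod p:
Squares mod 3671: 2635^1≡2635, 2635^2≡1364, 2635^4≡2970, 2635^8≡3158, 2635^16≡2528, 2635^32≡3244, 2635^64≡2450, 2635^128≡415, 2635^256≡3359, 2635^512≡1898, 2635^1024≡1153, 2635^2048≡507
3424 = 2048 + 1024 + 256 + 64 + 32, so 2635^3424 ≡ 507·1153·3359·2450·3244 ≡ 972 (mod 3671)
Right side y^r · r^s mod p:
Squares mod 3671: 2503^1≡2503, 2503^2≡2283, 2503^4≡2940, 2503^8≡2066, 2503^16≡2654, 2503^32≡2738, 2503^64≡462, 2503^128≡526, 2503^256≡1351, 2503^512≡714, 2503^1024≡3198, 2503^2048≡3469
2885 = 2048 + 512 + 256 + 64 + 4 + 1, so 2503^2885 ≡ 3469·714·1351·462·2940·2503 ≡ 2782 (mod 3671)
Squares mod 3671: 2885^1≡2885, 2885^2≡1068, 2885^4≡2614, 2885^8≡1265, 2885^16≡3340, 2885^32≡3102, 2885^64≡713, 2885^128≡1771, 2885^256≡1407, 2885^512≡980, 2885^1024≡2269, 2885^2048≡1619
2206 = 2048 + 128 + 16 + 8 + 4 + 2, so 2885^2206 ≡ 1619·1771·3340·1265·2614·1068 ≡ 1895 (mod 3671)
2782·1895 = 5271890 ≡ 334 (mod 3671)
972 ≠ 334, so verification fails.

forged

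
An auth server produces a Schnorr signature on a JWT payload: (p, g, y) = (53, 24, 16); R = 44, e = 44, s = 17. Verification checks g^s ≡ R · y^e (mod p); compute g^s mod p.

49

Squares mod 53: 24^1≡24, 24^2≡46, 24^4≡49, 24^8≡16, 24^16≡44
17 = 16 + 1, so 24^17 ≡ 44·24 ≡ 49 (mod 53)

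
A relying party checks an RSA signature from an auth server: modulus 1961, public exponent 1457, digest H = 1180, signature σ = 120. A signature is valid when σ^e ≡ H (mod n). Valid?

σ^2 ≡ 120^2 = 14400 ≡ 673
σ^4 ≡ 673^2 = 452929 ≡ 1899
σ^8 ≡ 1899^2 = 3606201 ≡ 1883
σ^16 ≡ 1883^2 = 3545689 ≡ 201
σ^32 ≡ 201^2 = 40401 ≡ 1181
σ^64 ≡ 1181^2 = 1394761 ≡ 490
σ^128 ≡ 490^2 = 240100 ≡ 858
σ^256 ≡ 858^2 = 736164 ≡ 789
σ^512 ≡ 789^2 = 622521 ≡ 884
σ^1024 ≡ 884^2 = 781456 ≡ 978
1457 = 1024 + 256 + 128 + 32 + 16 + 1, so σ^1457 ≡ 978·789·858·1181·201·120 ≡ 1180 (mod 1961)
1180 = H, so the signature checks out.

yes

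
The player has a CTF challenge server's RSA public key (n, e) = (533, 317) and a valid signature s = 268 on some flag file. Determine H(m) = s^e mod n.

99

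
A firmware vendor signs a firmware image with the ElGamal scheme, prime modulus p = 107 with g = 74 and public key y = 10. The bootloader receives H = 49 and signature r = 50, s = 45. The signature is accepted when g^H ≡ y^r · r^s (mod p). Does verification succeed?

Left side g^H mod p:
Squares mod 107: 74^1≡74, 74^2≡19, 74^4≡40, 74^8≡102, 74^16≡25, 74^32≡90
49 = 32 + 16 + 1, so 74^49 ≡ 90·25·74 ≡ 8 (mod 107)
Right side y^r · r^s mod p:
Squares mod 107: 10^1≡10, 10^2≡100, 10^4≡49, 10^8≡47, 10^16≡69, 10^32≡53
50 = 32 + 16 + 2, so 10^50 ≡ 53·69·100 ≡ 81 (mod 107)
Squares mod 107: 50^1≡50, 50^2≡39, 50^4≡23, 50^8≡101, 50^16≡36, 50^32≡12
45 = 32 + 8 + 4 + 1, so 50^45 ≡ 12·101·23·50 ≡ 18 (mod 107)
81·18 = 1458 ≡ 67 (mod 107)
8 ≠ 67, so verification fails.

fails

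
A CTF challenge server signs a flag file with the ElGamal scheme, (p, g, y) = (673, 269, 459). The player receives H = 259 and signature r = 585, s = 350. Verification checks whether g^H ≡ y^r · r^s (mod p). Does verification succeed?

passes

Left side g^H mod p:
269^2 = 72361 ≡ 350
269^4 ≡ 350^2 = 122500 ≡ 14
269^8 ≡ 14^2 = 196
269^16 ≡ 196^2 = 38416 ≡ 55
269^32 ≡ 55^2 = 3025 ≡ 333
269^64 ≡ 333^2 = 110889 ≡ 517
269^128 ≡ 517^2 = 267289 ≡ 108
269^256 ≡ 108^2 = 11664 ≡ 223
259 = 256 + 2 + 1, so 269^259 ≡ 223·350·269 ≡ 542 (mod 673)
Right side y^r · r^s mod p:
459^2 = 210681 ≡ 32
459^4 ≡ 32^2 = 1024 ≡ 351
459^8 ≡ 351^2 = 123201 ≡ 42
459^16 ≡ 42^2 = 1764 ≡ 418
459^32 ≡ 418^2 = 174724 ≡ 417
459^64 ≡ 417^2 = 173889 ≡ 255
459^128 ≡ 255^2 = 65025 ≡ 417
459^256 ≡ 417^2 = 173889 ≡ 255
459^512 ≡ 255^2 = 65025 ≡ 417
585 = 512 + 64 + 8 + 1, so 459^585 ≡ 417·255·42·459 ≡ 434 (mod 673)
585^2 = 342225 ≡ 341
585^4 ≡ 341^2 = 116281 ≡ 525
585^8 ≡ 525^2 = 275625 ≡ 368
585^16 ≡ 368^2 = 135424 ≡ 151
585^32 ≡ 151^2 = 22801 ≡ 592
585^64 ≡ 592^2 = 350464 ≡ 504
585^128 ≡ 504^2 = 254016 ≡ 295
585^256 ≡ 295^2 = 87025 ≡ 208
350 = 256 + 64 + 16 + 8 + 4 + 2, so 585^350 ≡ 208·504·151·368·525·341 ≡ 116 (mod 673)
434·116 = 50344 ≡ 542 (mod 673)
542 ≡ 542 (mod 673), so the signature is genuine.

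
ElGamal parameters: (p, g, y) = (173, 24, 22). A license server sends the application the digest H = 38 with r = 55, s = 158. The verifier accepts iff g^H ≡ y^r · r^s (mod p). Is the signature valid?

Left side g^H mod p:
24^2 = 576 ≡ 57
24^4 ≡ 57^2 = 3249 ≡ 135
24^8 ≡ 135^2 = 18225 ≡ 60
24^16 ≡ 60^2 = 3600 ≡ 140
24^32 ≡ 140^2 = 19600 ≡ 51
38 = 32 + 4 + 2, so 24^38 ≡ 51·135·57 ≡ 81 (mod 173)
Right side y^r · r^s mod p:
22^2 = 484 ≡ 138
22^4 ≡ 138^2 = 19044 ≡ 14
22^8 ≡ 14^2 = 196 ≡ 23
22^16 ≡ 23^2 = 529 ≡ 10
22^32 ≡ 10^2 = 100
55 = 32 + 16 + 4 + 2 + 1, so 22^55 ≡ 100·10·14·138·22 ≡ 149 (mod 173)
55^2 = 3025 ≡ 84
55^4 ≡ 84^2 = 7056 ≡ 136
55^8 ≡ 136^2 = 18496 ≡ 158
55^16 ≡ 158^2 = 24964 ≡ 52
55^32 ≡ 52^2 = 2704 ≡ 109
55^64 ≡ 109^2 = 11881 ≡ 117
55^128 ≡ 117^2 = 13689 ≡ 22
158 = 128 + 16 + 8 + 4 + 2, so 55^158 ≡ 22·52·158·136·84 ≡ 148 (mod 173)
149·148 = 22052 ≡ 81 (mod 173)
81 ≡ 81 (mod 173), so the signature is genuine.

valid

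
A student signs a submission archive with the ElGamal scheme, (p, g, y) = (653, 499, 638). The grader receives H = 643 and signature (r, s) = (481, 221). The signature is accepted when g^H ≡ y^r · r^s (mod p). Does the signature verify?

verifies

Left side g^H mod p:
Squares mod 653: 499^1≡499, 499^2≡208, 499^4≡166, 499^8≡130, 499^16≡575, 499^32≡207, 499^64≡404, 499^128≡619, 499^256≡503, 499^512≡298
643 = 512 + 128 + 2 + 1, so 499^643 ≡ 298·619·208·499 ≡ 41 (mod 653)
Right side y^r · r^s mod p:
Squares mod 653: 638^1≡638, 638^2≡225, 638^4≡344, 638^8≡143, 638^16≡206, 638^32≡644, 638^64≡81, 638^128≡31, 638^256≡308
481 = 256 + 128 + 64 + 32 + 1, so 638^481 ≡ 308·31·81·644·638 ≡ 516 (mod 653)
Squares mod 653: 481^1≡481, 481^2≡199, 481^4≡421, 481^8≡278, 481^16≡230, 481^32≡7, 481^64≡49, 481^128≡442
221 = 128 + 64 + 16 + 8 + 4 + 1, so 481^221 ≡ 442·49·230·278·421·481 ≡ 14 (mod 653)
516·14 = 7224 ≡ 41 (mod 653)
41 ≡ 41 (mod 653), so the signature is genuine.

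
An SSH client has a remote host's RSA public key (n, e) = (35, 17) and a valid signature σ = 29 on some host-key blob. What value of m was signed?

29

Squares mod 35: σ^1≡29, σ^2≡1, σ^4≡1, σ^8≡1, σ^16≡1
17 = 16 + 1, so σ^17 ≡ 1·29 ≡ 29 (mod 35)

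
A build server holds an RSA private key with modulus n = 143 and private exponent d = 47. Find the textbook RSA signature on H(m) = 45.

89

Squares mod 143: (H(m))^1≡45, (H(m))^2≡23, (H(m))^4≡100, (H(m))^8≡133, (H(m))^16≡100, (H(m))^32≡133
47 = 32 + 8 + 4 + 2 + 1, so (H(m))^47 ≡ 133·133·100·23·45 ≡ 89 (mod 143)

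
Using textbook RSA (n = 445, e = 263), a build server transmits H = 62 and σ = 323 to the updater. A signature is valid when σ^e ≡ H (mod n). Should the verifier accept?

Squares mod 445: σ^1≡323, σ^2≡199, σ^4≡441, σ^8≡16, σ^16≡256, σ^32≡121, σ^64≡401, σ^128≡156, σ^256≡306
263 = 256 + 4 + 2 + 1, so σ^263 ≡ 306·441·199·323 ≡ 62 (mod 445)
σ^263 mod 445 = 62 matches H.

accept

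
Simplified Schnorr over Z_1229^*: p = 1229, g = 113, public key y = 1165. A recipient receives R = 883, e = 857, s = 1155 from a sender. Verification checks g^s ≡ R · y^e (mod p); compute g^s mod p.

190

Squares mod 1229: 113^1≡113, 113^2≡479, 113^4≡847, 113^8≡902, 113^16≡6, 113^32≡36, 113^64≡67, 113^128≡802, 113^256≡437, 113^512≡474, 113^1024≡998
1155 = 1024 + 128 + 2 + 1, so 113^1155 ≡ 998·802·479·113 ≡ 190 (mod 1229)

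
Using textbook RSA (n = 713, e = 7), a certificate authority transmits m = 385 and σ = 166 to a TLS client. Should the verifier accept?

accept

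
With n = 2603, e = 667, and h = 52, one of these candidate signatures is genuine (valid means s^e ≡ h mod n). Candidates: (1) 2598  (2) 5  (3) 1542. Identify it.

1

Candidate 1: Squares mod 2603: 2598^1≡2598, 2598^2≡25, 2598^4≡625, 2598^8≡175, 2598^16≡1992, 2598^32≡1092, 2598^64≡290, 2598^128≡804, 2598^256≡872, 2598^512≡308; 667 = 512 + 128 + 16 + 8 + 2 + 1, so 2598^667 ≡ 308·804·1992·175·25·2598 ≡ 52 (mod 2603)
  → matches h = 52
Candidate 2: Squares mod 2603: 5^1≡5, 5^2≡25, 5^4≡625, 5^8≡175, 5^16≡1992, 5^32≡1092, 5^64≡290, 5^128≡804, 5^256≡872, 5^512≡308; 667 = 512 + 128 + 16 + 8 + 2 + 1, so 5^667 ≡ 308·804·1992·175·25·5 ≡ 2551 (mod 2603)
Candidate 3: Squares mod 2603: 1542^1≡1542, 1542^2≡1225, 1542^4≡1297, 1542^8≡671, 1542^16≡2525, 1542^32≡878, 1542^64≡396, 1542^128≡636, 1542^256≡1031, 1542^512≡937; 667 = 512 + 128 + 16 + 8 + 2 + 1, so 1542^667 ≡ 937·636·2525·671·1225·1542 ≡ 801 (mod 2603)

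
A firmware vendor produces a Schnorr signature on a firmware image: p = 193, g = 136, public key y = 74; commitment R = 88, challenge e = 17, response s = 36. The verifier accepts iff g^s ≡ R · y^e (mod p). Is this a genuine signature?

g^s mod p:
136^2 = 18496 ≡ 161
136^4 ≡ 161^2 = 25921 ≡ 59
136^8 ≡ 59^2 = 3481 ≡ 7
136^16 ≡ 7^2 = 49
136^32 ≡ 49^2 = 2401 ≡ 85
36 = 32 + 4, so 136^36 ≡ 85·59 ≡ 190 (mod 193)
R · y^e mod p:
74^2 = 5476 ≡ 72
74^4 ≡ 72^2 = 5184 ≡ 166
74^8 ≡ 166^2 = 27556 ≡ 150
74^16 ≡ 150^2 = 22500 ≡ 112
17 = 16 + 1, so 74^17 ≡ 112·74 ≡ 182 (mod 193)
88·182 = 16016 ≡ 190 (mod 193)
190 ≡ 190 (mod 193); signature holds.

genuine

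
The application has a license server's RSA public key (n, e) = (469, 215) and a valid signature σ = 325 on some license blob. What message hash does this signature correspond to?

σ^2 ≡ 325^2 = 105625 ≡ 100
σ^4 ≡ 100^2 = 10000 ≡ 151
σ^8 ≡ 151^2 = 22801 ≡ 289
σ^16 ≡ 289^2 = 83521 ≡ 39
σ^32 ≡ 39^2 = 1521 ≡ 114
σ^64 ≡ 114^2 = 12996 ≡ 333
σ^128 ≡ 333^2 = 110889 ≡ 205
215 = 128 + 64 + 16 + 4 + 2 + 1, so σ^215 ≡ 205·333·39·151·100·325 ≡ 12 (mod 469)

12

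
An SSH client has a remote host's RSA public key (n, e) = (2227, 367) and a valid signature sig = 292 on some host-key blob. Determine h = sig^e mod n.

873

sig^367 mod 2227 = 873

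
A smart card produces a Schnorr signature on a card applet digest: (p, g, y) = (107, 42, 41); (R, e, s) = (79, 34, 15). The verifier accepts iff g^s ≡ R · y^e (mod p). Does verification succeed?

fails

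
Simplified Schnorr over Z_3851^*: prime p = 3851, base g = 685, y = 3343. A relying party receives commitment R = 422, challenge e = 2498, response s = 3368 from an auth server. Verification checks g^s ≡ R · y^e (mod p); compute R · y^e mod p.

3369

Squares mod 3851: 3343^1≡3343, 3343^2≡47, 3343^4≡2209, 3343^8≡464, 3343^16≡3491, 3343^32≡2517, 3343^64≡394, 3343^128≡1196, 3343^256≡1695, 3343^512≡179, 3343^1024≡1233, 3343^2048≡2995
2498 = 2048 + 256 + 128 + 64 + 2, so 3343^2498 ≡ 2995·1695·1196·394·47 ≡ 2189 (mod 3851)
R · y^e ≡ 422·2189 = 923758 ≡ 3369 (mod 3851)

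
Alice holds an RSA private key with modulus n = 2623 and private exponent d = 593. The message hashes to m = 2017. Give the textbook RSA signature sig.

Squares mod 2623: m^1≡2017, m^2≡16, m^4≡256, m^8≡2584, m^16≡1521, m^32≡2578, m^64≡2025, m^128≡876, m^256≡1460, m^512≡1724
593 = 512 + 64 + 16 + 1, so m^593 ≡ 1724·2025·1521·2017 ≡ 954 (mod 2623)

954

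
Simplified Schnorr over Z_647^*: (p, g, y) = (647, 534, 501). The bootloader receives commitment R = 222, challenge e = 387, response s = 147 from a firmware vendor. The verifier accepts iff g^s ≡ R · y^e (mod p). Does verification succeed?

g^s mod p:
534^2 = 285156 ≡ 476
534^4 ≡ 476^2 = 226576 ≡ 126
534^8 ≡ 126^2 = 15876 ≡ 348
534^16 ≡ 348^2 = 121104 ≡ 115
534^32 ≡ 115^2 = 13225 ≡ 285
534^64 ≡ 285^2 = 81225 ≡ 350
534^128 ≡ 350^2 = 122500 ≡ 217
147 = 128 + 16 + 2 + 1, so 534^147 ≡ 217·115·476·534 ≡ 247 (mod 647)
R · y^e mod p:
501^2 = 251001 ≡ 612
501^4 ≡ 612^2 = 374544 ≡ 578
501^8 ≡ 578^2 = 334084 ≡ 232
501^16 ≡ 232^2 = 53824 ≡ 123
501^32 ≡ 123^2 = 15129 ≡ 248
501^64 ≡ 248^2 = 61504 ≡ 39
501^128 ≡ 39^2 = 1521 ≡ 227
501^256 ≡ 227^2 = 51529 ≡ 416
387 = 256 + 128 + 2 + 1, so 501^387 ≡ 416·227·612·501 ≡ 39 (mod 647)
222·39 = 8658 ≡ 247 (mod 647)
247 ≡ 247 (mod 647); signature holds.

passes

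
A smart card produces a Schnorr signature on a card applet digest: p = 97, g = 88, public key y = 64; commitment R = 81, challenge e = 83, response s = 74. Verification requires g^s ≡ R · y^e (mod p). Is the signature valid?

invalid

g^s mod p:
Squares mod 97: 88^1≡88, 88^2≡81, 88^4≡62, 88^8≡61, 88^16≡35, 88^32≡61, 88^64≡35
74 = 64 + 8 + 2, so 88^74 ≡ 35·61·81 ≡ 81 (mod 97)
R · y^e mod p:
Squares mod 97: 64^1≡64, 64^2≡22, 64^4≡96, 64^8≡1, 64^16≡1, 64^32≡1, 64^64≡1
83 = 64 + 16 + 2 + 1, so 64^83 ≡ 1·1·22·64 ≡ 50 (mod 97)
81·50 = 4050 ≡ 73 (mod 97)
81 ≠ 73; the check fails.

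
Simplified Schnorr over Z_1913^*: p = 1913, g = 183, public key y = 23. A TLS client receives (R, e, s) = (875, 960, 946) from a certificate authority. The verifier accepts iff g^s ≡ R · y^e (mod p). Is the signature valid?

invalid

g^s mod p:
183^2 = 33489 ≡ 968
183^4 ≡ 968^2 = 937024 ≡ 1567
183^8 ≡ 1567^2 = 2455489 ≡ 1110
183^16 ≡ 1110^2 = 1232100 ≡ 128
183^32 ≡ 128^2 = 16384 ≡ 1080
183^64 ≡ 1080^2 = 1166400 ≡ 1383
183^128 ≡ 1383^2 = 1912689 ≡ 1602
183^256 ≡ 1602^2 = 2566404 ≡ 1071
183^512 ≡ 1071^2 = 1147041 ≡ 1154
946 = 512 + 256 + 128 + 32 + 16 + 2, so 183^946 ≡ 1154·1071·1602·1080·128·968 ≡ 1421 (mod 1913)
R · y^e mod p:
23^2 = 529
23^4 ≡ 529^2 = 279841 ≡ 543
23^8 ≡ 543^2 = 294849 ≡ 247
23^16 ≡ 247^2 = 61009 ≡ 1706
23^32 ≡ 1706^2 = 2910436 ≡ 763
23^64 ≡ 763^2 = 582169 ≡ 617
23^128 ≡ 617^2 = 380689 ≡ 2
23^256 ≡ 2^2 = 4
23^512 ≡ 4^2 = 16
960 = 512 + 256 + 128 + 64, so 23^960 ≡ 16·4·2·617 ≡ 543 (mod 1913)
875·543 = 475125 ≡ 701 (mod 1913)
1421 ≠ 701; the check fails.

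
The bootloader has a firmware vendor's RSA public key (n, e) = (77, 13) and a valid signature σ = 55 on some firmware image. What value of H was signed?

Squares mod 77: σ^1≡55, σ^2≡22, σ^4≡22, σ^8≡22
13 = 8 + 4 + 1, so σ^13 ≡ 22·22·55 ≡ 55 (mod 77)

55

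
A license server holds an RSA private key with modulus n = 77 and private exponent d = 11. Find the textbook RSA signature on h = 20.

20

h^2 ≡ 20^2 = 400 ≡ 15
h^4 ≡ 15^2 = 225 ≡ 71
h^8 ≡ 71^2 = 5041 ≡ 36
11 = 8 + 2 + 1, so h^11 ≡ 36·15·20 ≡ 20 (mod 77)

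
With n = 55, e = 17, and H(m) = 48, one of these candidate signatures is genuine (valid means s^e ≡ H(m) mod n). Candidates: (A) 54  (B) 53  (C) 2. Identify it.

Candidate A: Squares mod 55: 54^1≡54, 54^2≡1, 54^4≡1, 54^8≡1, 54^16≡1; 17 = 16 + 1, so 54^17 ≡ 1·54 ≡ 54 (mod 55)
Candidate B: Squares mod 55: 53^1≡53, 53^2≡4, 53^4≡16, 53^8≡36, 53^16≡31; 17 = 16 + 1, so 53^17 ≡ 31·53 ≡ 48 (mod 55)
  → matches H(m) = 48
Candidate C: Squares mod 55: 2^1≡2, 2^2≡4, 2^4≡16, 2^8≡36, 2^16≡31; 17 = 16 + 1, so 2^17 ≡ 31·2 ≡ 7 (mod 55)

B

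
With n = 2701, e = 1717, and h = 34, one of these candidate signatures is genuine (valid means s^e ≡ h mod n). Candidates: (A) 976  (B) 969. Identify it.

B

Candidate A: 976^1717 mod 2701 = 976
Candidate B: 969^1717 mod 2701 = 34
  → matches h = 34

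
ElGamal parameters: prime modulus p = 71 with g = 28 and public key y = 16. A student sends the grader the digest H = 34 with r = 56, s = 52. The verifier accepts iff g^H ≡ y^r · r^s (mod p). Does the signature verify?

Left side g^H mod p:
Squares mod 71: 28^1≡28, 28^2≡3, 28^4≡9, 28^8≡10, 28^16≡29, 28^32≡60
34 = 32 + 2, so 28^34 ≡ 60·3 ≡ 38 (mod 71)
Right side y^r · r^s mod p:
Squares mod 71: 16^1≡16, 16^2≡43, 16^4≡3, 16^8≡9, 16^16≡10, 16^32≡29
56 = 32 + 16 + 8, so 16^56 ≡ 29·10·9 ≡ 54 (mod 71)
Squares mod 71: 56^1≡56, 56^2≡12, 56^4≡2, 56^8≡4, 56^16≡16, 56^32≡43
52 = 32 + 16 + 4, so 56^52 ≡ 43·16·2 ≡ 27 (mod 71)
54·27 = 1458 ≡ 38 (mod 71)
38 ≡ 38 (mod 71), so the signature is genuine.

verifies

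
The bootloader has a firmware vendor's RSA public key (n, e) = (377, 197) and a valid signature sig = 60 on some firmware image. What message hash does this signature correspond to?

sig^197 mod 377 = 60

60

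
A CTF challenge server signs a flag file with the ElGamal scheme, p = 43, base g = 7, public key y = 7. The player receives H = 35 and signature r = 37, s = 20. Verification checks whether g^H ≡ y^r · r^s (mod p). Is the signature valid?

Left side g^H mod p:
Squares mod 43: 7^1≡7, 7^2≡6, 7^4≡36, 7^8≡6, 7^16≡36, 7^32≡6
35 = 32 + 2 + 1, so 7^35 ≡ 6·6·7 ≡ 37 (mod 43)
Right side y^r · r^s mod p:
Squares mod 43: 7^1≡7, 7^2≡6, 7^4≡36, 7^8≡6, 7^16≡36, 7^32≡6
37 = 32 + 4 + 1, so 7^37 ≡ 6·36·7 ≡ 7 (mod 43)
Squares mod 43: 37^1≡37, 37^2≡36, 37^4≡6, 37^8≡36, 37^16≡6
20 = 16 + 4, so 37^20 ≡ 6·6 ≡ 36 (mod 43)
7·36 = 252 ≡ 37 (mod 43)
37 ≡ 37 (mod 43), so the signature is genuine.

valid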